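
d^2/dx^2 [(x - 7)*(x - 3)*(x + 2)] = 6*x - 16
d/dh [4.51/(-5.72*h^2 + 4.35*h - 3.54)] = (51.5944*h - 19.6185)/(5.72*h^2 - 4.35*h + 3.54)^2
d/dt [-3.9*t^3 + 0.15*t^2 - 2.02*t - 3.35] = -11.7*t^2 + 0.3*t - 2.02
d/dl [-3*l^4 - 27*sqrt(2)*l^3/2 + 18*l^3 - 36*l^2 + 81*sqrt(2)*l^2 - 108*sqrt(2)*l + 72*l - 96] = -12*l^3 - 81*sqrt(2)*l^2/2 + 54*l^2 - 72*l + 162*sqrt(2)*l - 108*sqrt(2) + 72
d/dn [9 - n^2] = -2*n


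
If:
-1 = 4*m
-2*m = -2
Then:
No Solution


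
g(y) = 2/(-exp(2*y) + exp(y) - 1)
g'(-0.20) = 1.44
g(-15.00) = -2.00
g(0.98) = -0.37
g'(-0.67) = 0.04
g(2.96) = -0.01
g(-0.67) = -2.67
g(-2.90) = -2.11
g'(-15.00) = 0.00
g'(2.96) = 0.01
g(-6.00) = -2.00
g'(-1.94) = -0.27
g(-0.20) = -2.35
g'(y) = 2*(2*exp(2*y) - exp(y))/(-exp(2*y) + exp(y) - 1)^2 = (4*exp(y) - 2)*exp(y)/(exp(2*y) - exp(y) + 1)^2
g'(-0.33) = 0.99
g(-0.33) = -2.51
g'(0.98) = 0.78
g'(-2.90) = -0.11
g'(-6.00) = 0.00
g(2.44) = -0.02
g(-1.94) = -2.28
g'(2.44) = 0.03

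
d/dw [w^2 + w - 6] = 2*w + 1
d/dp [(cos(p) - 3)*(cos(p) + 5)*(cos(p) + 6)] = 3*sin(p)^3 - 16*sin(p)*cos(p)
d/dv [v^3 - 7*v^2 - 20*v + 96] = 3*v^2 - 14*v - 20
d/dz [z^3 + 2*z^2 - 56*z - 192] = 3*z^2 + 4*z - 56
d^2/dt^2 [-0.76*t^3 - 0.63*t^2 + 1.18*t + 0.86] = -4.56*t - 1.26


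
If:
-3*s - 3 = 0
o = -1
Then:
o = -1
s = -1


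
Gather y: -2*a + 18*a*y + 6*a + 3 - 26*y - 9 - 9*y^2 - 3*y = 4*a - 9*y^2 + y*(18*a - 29) - 6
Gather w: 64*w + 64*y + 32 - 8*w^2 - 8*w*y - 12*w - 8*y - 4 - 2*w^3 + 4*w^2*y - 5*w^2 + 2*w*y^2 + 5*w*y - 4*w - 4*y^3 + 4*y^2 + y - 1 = -2*w^3 + w^2*(4*y - 13) + w*(2*y^2 - 3*y + 48) - 4*y^3 + 4*y^2 + 57*y + 27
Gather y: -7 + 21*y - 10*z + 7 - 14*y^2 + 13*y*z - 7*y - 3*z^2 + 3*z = -14*y^2 + y*(13*z + 14) - 3*z^2 - 7*z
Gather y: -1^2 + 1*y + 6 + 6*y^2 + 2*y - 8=6*y^2 + 3*y - 3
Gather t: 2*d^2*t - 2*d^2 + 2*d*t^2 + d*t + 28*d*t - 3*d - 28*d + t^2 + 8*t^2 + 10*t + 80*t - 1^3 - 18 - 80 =-2*d^2 - 31*d + t^2*(2*d + 9) + t*(2*d^2 + 29*d + 90) - 99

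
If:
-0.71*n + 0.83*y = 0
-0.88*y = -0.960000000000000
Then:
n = 1.28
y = 1.09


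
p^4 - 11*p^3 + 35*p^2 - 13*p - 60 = (p - 5)*(p - 4)*(p - 3)*(p + 1)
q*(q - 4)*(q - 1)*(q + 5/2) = q^4 - 5*q^3/2 - 17*q^2/2 + 10*q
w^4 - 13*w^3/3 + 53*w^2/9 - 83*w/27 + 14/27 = (w - 7/3)*(w - 1)*(w - 2/3)*(w - 1/3)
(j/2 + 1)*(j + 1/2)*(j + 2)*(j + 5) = j^4/2 + 19*j^3/4 + 57*j^2/4 + 16*j + 5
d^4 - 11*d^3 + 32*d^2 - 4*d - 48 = (d - 6)*(d - 4)*(d - 2)*(d + 1)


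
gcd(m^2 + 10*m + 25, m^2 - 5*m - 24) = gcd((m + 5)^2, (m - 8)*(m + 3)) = 1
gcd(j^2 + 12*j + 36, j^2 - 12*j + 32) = 1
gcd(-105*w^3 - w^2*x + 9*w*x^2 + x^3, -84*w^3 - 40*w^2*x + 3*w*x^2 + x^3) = 7*w + x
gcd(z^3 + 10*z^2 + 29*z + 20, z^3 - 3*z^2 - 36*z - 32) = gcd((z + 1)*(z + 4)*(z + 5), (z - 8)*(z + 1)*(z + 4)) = z^2 + 5*z + 4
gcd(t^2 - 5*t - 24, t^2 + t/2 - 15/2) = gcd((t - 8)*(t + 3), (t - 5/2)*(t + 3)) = t + 3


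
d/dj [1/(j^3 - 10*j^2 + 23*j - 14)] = (-3*j^2 + 20*j - 23)/(j^3 - 10*j^2 + 23*j - 14)^2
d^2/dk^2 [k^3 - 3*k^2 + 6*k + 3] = 6*k - 6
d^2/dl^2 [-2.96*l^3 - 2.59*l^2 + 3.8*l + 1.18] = -17.76*l - 5.18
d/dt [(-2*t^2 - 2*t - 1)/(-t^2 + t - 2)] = (-4*t^2 + 6*t + 5)/(t^4 - 2*t^3 + 5*t^2 - 4*t + 4)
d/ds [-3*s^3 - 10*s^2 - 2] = s*(-9*s - 20)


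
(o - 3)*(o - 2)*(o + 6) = o^3 + o^2 - 24*o + 36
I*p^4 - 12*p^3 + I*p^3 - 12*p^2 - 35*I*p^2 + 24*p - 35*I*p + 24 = (p + I)*(p + 3*I)*(p + 8*I)*(I*p + I)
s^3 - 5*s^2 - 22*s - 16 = (s - 8)*(s + 1)*(s + 2)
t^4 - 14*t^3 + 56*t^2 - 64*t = t*(t - 8)*(t - 4)*(t - 2)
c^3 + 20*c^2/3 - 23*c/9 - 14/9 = (c - 2/3)*(c + 1/3)*(c + 7)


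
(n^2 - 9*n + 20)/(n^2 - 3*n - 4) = (n - 5)/(n + 1)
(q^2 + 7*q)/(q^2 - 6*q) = (q + 7)/(q - 6)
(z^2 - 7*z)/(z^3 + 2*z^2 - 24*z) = (z - 7)/(z^2 + 2*z - 24)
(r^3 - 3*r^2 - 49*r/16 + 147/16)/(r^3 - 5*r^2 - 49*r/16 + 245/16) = (r - 3)/(r - 5)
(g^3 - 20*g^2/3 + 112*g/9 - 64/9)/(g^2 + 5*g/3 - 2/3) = (9*g^3 - 60*g^2 + 112*g - 64)/(3*(3*g^2 + 5*g - 2))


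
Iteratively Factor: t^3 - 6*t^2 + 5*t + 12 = (t + 1)*(t^2 - 7*t + 12) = (t - 3)*(t + 1)*(t - 4)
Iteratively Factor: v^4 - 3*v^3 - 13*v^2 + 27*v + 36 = (v + 3)*(v^3 - 6*v^2 + 5*v + 12) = (v + 1)*(v + 3)*(v^2 - 7*v + 12) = (v - 4)*(v + 1)*(v + 3)*(v - 3)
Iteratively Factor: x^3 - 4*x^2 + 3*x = (x)*(x^2 - 4*x + 3) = x*(x - 1)*(x - 3)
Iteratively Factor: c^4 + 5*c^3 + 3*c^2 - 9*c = (c - 1)*(c^3 + 6*c^2 + 9*c) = (c - 1)*(c + 3)*(c^2 + 3*c) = c*(c - 1)*(c + 3)*(c + 3)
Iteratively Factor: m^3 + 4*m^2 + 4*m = (m + 2)*(m^2 + 2*m) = m*(m + 2)*(m + 2)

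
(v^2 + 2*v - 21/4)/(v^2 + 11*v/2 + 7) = (v - 3/2)/(v + 2)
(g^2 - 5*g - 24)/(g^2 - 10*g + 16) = (g + 3)/(g - 2)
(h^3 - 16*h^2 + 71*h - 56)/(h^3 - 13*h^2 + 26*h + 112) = (h - 1)/(h + 2)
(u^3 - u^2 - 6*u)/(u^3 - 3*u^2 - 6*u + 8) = u*(u - 3)/(u^2 - 5*u + 4)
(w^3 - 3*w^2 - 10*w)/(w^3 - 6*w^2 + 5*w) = (w + 2)/(w - 1)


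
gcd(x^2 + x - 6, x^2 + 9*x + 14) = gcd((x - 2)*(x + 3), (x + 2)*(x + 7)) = 1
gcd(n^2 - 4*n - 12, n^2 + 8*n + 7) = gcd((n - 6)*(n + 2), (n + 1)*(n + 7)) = 1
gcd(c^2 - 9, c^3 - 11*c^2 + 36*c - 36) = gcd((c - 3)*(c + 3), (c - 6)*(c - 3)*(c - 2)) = c - 3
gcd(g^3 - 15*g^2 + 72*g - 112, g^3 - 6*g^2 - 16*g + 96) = g - 4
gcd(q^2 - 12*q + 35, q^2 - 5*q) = q - 5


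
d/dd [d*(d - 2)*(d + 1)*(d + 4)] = 4*d^3 + 9*d^2 - 12*d - 8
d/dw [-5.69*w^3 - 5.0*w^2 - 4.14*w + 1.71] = -17.07*w^2 - 10.0*w - 4.14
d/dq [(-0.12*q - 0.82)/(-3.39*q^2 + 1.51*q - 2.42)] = (-0.4068*q^2 - 5.5596*q + 1.5286)/(11.4921*q^4 - 10.2378*q^3 + 18.6877*q^2 - 7.3084*q + 5.8564)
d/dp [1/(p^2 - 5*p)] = (5 - 2*p)/(p^2*(p - 5)^2)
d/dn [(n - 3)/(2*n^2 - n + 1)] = (2*n^2 - n - (n - 3)*(4*n - 1) + 1)/(2*n^2 - n + 1)^2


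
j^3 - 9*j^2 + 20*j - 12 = (j - 6)*(j - 2)*(j - 1)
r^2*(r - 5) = r^3 - 5*r^2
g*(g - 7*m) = g^2 - 7*g*m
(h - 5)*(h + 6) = h^2 + h - 30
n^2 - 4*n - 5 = (n - 5)*(n + 1)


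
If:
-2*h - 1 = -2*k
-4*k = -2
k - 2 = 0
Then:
No Solution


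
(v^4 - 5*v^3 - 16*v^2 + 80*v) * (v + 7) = v^5 + 2*v^4 - 51*v^3 - 32*v^2 + 560*v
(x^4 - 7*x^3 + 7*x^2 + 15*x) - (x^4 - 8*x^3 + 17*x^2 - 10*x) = x^3 - 10*x^2 + 25*x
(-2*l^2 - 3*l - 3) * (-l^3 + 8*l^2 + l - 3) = 2*l^5 - 13*l^4 - 23*l^3 - 21*l^2 + 6*l + 9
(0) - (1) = -1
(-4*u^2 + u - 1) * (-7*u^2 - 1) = 28*u^4 - 7*u^3 + 11*u^2 - u + 1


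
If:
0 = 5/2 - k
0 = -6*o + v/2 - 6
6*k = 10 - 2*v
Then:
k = 5/2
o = -29/24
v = -5/2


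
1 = 1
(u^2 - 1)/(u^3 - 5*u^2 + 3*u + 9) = (u - 1)/(u^2 - 6*u + 9)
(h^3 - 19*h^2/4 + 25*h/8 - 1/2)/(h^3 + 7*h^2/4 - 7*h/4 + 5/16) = 2*(h - 4)/(2*h + 5)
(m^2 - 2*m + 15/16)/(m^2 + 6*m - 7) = (m^2 - 2*m + 15/16)/(m^2 + 6*m - 7)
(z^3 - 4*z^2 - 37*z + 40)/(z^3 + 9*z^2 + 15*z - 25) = (z - 8)/(z + 5)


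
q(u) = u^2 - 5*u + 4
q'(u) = 2*u - 5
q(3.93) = -0.21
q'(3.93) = 2.86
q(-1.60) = 14.56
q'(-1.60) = -8.20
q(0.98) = 0.06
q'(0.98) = -3.04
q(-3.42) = 32.80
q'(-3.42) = -11.84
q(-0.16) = 4.83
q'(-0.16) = -5.32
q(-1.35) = 12.57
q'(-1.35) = -7.70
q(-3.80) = 37.44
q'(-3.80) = -12.60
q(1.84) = -1.81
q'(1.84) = -1.32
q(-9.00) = 130.00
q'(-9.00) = -23.00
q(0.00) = 4.00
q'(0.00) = -5.00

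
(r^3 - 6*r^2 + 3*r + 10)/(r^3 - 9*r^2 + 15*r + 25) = (r - 2)/(r - 5)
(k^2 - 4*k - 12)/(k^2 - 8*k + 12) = (k + 2)/(k - 2)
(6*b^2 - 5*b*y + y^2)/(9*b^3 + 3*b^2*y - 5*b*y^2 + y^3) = (-2*b + y)/(-3*b^2 - 2*b*y + y^2)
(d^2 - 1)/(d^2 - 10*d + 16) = (d^2 - 1)/(d^2 - 10*d + 16)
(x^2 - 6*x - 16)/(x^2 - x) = (x^2 - 6*x - 16)/(x*(x - 1))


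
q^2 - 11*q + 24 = (q - 8)*(q - 3)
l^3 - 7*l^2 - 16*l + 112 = (l - 7)*(l - 4)*(l + 4)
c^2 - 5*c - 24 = (c - 8)*(c + 3)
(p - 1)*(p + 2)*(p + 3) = p^3 + 4*p^2 + p - 6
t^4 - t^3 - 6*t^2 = t^2*(t - 3)*(t + 2)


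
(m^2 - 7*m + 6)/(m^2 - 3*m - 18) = (m - 1)/(m + 3)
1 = 1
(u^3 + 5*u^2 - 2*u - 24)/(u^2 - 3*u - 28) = (u^2 + u - 6)/(u - 7)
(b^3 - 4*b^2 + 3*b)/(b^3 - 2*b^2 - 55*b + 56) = b*(b - 3)/(b^2 - b - 56)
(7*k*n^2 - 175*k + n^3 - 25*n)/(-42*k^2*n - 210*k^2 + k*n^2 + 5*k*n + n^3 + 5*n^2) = (5 - n)/(6*k - n)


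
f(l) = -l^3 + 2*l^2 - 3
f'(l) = -3*l^2 + 4*l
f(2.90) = -10.57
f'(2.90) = -13.63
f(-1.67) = 7.24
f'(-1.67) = -15.05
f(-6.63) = 376.35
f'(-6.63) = -158.39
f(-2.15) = 16.18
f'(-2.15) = -22.47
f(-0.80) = -1.21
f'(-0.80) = -5.12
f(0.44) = -2.70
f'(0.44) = 1.18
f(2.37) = -5.08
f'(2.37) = -7.37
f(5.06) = -81.35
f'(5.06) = -56.57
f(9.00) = -570.00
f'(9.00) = -207.00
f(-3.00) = 42.00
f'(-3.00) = -39.00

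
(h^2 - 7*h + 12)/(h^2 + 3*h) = (h^2 - 7*h + 12)/(h*(h + 3))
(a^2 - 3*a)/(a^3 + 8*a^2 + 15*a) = (a - 3)/(a^2 + 8*a + 15)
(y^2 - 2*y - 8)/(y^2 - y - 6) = (y - 4)/(y - 3)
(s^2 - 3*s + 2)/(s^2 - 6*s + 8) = (s - 1)/(s - 4)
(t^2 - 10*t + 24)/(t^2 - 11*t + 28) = (t - 6)/(t - 7)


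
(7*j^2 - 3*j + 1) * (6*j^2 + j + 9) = 42*j^4 - 11*j^3 + 66*j^2 - 26*j + 9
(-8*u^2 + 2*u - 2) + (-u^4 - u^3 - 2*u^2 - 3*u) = -u^4 - u^3 - 10*u^2 - u - 2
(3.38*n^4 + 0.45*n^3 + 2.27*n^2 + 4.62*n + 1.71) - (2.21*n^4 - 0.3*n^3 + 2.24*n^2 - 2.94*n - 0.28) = 1.17*n^4 + 0.75*n^3 + 0.0299999999999998*n^2 + 7.56*n + 1.99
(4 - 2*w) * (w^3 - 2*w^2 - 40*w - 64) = -2*w^4 + 8*w^3 + 72*w^2 - 32*w - 256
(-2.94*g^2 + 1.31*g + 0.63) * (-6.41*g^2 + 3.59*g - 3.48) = 18.8454*g^4 - 18.9517*g^3 + 10.8958*g^2 - 2.2971*g - 2.1924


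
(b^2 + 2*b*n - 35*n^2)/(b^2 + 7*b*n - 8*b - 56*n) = (b - 5*n)/(b - 8)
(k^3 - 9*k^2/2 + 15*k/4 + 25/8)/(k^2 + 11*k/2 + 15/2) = (8*k^3 - 36*k^2 + 30*k + 25)/(4*(2*k^2 + 11*k + 15))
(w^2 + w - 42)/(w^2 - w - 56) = (w - 6)/(w - 8)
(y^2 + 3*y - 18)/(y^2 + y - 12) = (y + 6)/(y + 4)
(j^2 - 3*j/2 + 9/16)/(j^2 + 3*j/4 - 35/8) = (16*j^2 - 24*j + 9)/(2*(8*j^2 + 6*j - 35))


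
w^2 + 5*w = w*(w + 5)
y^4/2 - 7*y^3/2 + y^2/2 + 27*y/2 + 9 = (y/2 + 1/2)*(y - 6)*(y - 3)*(y + 1)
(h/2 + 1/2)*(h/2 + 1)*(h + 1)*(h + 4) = h^4/4 + 2*h^3 + 21*h^2/4 + 11*h/2 + 2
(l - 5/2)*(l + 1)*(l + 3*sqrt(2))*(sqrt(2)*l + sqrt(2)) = sqrt(2)*l^4 - sqrt(2)*l^3/2 + 6*l^3 - 4*sqrt(2)*l^2 - 3*l^2 - 24*l - 5*sqrt(2)*l/2 - 15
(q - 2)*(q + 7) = q^2 + 5*q - 14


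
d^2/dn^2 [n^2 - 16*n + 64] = 2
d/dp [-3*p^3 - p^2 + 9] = p*(-9*p - 2)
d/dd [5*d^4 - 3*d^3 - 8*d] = 20*d^3 - 9*d^2 - 8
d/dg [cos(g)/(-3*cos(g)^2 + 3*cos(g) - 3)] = sin(g)^3/(3*(sin(g)^2 + cos(g) - 2)^2)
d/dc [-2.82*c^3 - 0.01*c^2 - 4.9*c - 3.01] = -8.46*c^2 - 0.02*c - 4.9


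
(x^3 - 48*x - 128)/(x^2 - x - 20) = (x^2 - 4*x - 32)/(x - 5)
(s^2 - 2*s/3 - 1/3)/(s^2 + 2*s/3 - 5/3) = (3*s + 1)/(3*s + 5)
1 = 1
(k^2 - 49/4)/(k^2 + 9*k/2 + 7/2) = (k - 7/2)/(k + 1)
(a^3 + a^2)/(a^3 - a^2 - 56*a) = a*(a + 1)/(a^2 - a - 56)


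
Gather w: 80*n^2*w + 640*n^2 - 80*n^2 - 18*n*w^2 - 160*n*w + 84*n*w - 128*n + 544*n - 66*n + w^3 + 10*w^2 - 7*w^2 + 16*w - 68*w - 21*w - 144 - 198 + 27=560*n^2 + 350*n + w^3 + w^2*(3 - 18*n) + w*(80*n^2 - 76*n - 73) - 315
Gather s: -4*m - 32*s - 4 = -4*m - 32*s - 4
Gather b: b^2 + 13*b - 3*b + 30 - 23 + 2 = b^2 + 10*b + 9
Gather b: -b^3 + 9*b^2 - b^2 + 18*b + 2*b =-b^3 + 8*b^2 + 20*b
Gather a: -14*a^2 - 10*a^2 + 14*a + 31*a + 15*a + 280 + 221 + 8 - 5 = -24*a^2 + 60*a + 504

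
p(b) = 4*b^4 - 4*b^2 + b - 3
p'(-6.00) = -3407.00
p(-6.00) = 5031.00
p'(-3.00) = -407.00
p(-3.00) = 282.00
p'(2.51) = 233.93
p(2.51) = 133.07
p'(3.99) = 985.42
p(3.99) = 951.11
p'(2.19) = 151.54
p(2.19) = 72.02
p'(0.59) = -0.43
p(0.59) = -3.32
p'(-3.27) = -532.29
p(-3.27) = 408.31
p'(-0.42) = 3.17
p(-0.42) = -4.00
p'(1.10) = 13.50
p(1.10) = -0.88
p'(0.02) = 0.84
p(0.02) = -2.98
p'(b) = 16*b^3 - 8*b + 1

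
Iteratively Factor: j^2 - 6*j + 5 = (j - 1)*(j - 5)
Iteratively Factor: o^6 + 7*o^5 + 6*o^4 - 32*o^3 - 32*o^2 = (o + 4)*(o^5 + 3*o^4 - 6*o^3 - 8*o^2) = (o + 1)*(o + 4)*(o^4 + 2*o^3 - 8*o^2) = (o + 1)*(o + 4)^2*(o^3 - 2*o^2) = o*(o + 1)*(o + 4)^2*(o^2 - 2*o) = o^2*(o + 1)*(o + 4)^2*(o - 2)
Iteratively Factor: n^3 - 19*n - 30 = (n + 2)*(n^2 - 2*n - 15) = (n - 5)*(n + 2)*(n + 3)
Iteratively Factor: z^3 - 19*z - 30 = (z + 2)*(z^2 - 2*z - 15) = (z - 5)*(z + 2)*(z + 3)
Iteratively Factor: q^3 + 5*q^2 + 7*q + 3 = (q + 3)*(q^2 + 2*q + 1) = (q + 1)*(q + 3)*(q + 1)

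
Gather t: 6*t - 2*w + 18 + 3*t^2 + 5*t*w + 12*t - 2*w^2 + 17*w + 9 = 3*t^2 + t*(5*w + 18) - 2*w^2 + 15*w + 27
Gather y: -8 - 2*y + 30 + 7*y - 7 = 5*y + 15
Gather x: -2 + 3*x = 3*x - 2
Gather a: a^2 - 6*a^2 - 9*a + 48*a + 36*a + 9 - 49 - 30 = -5*a^2 + 75*a - 70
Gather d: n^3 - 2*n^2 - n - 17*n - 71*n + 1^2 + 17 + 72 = n^3 - 2*n^2 - 89*n + 90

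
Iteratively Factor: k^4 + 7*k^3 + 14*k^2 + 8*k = (k + 2)*(k^3 + 5*k^2 + 4*k) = k*(k + 2)*(k^2 + 5*k + 4) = k*(k + 1)*(k + 2)*(k + 4)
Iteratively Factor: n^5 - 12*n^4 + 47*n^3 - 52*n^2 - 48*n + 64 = (n - 4)*(n^4 - 8*n^3 + 15*n^2 + 8*n - 16) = (n - 4)^2*(n^3 - 4*n^2 - n + 4) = (n - 4)^2*(n + 1)*(n^2 - 5*n + 4) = (n - 4)^2*(n - 1)*(n + 1)*(n - 4)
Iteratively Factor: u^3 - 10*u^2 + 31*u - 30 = (u - 2)*(u^2 - 8*u + 15) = (u - 5)*(u - 2)*(u - 3)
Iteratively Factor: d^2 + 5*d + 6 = (d + 3)*(d + 2)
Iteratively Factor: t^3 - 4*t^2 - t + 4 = (t + 1)*(t^2 - 5*t + 4) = (t - 1)*(t + 1)*(t - 4)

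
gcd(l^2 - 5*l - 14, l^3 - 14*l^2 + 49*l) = l - 7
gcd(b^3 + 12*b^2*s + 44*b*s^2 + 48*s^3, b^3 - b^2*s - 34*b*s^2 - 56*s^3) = b^2 + 6*b*s + 8*s^2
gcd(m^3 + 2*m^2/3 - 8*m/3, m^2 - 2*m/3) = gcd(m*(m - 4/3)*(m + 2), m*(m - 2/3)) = m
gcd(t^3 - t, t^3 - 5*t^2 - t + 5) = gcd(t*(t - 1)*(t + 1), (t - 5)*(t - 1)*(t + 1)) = t^2 - 1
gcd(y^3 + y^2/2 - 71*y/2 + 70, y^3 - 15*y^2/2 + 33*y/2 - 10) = y^2 - 13*y/2 + 10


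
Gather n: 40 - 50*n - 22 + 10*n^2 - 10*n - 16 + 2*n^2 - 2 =12*n^2 - 60*n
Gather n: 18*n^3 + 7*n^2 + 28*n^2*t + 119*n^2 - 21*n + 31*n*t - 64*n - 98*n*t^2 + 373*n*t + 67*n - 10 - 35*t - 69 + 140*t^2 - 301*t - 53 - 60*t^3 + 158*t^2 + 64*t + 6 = 18*n^3 + n^2*(28*t + 126) + n*(-98*t^2 + 404*t - 18) - 60*t^3 + 298*t^2 - 272*t - 126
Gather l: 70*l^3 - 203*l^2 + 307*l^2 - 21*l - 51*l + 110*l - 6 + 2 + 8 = 70*l^3 + 104*l^2 + 38*l + 4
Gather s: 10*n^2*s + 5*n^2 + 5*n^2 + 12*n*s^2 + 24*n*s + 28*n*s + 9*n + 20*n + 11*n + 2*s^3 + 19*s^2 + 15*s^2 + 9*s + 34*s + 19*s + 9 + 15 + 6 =10*n^2 + 40*n + 2*s^3 + s^2*(12*n + 34) + s*(10*n^2 + 52*n + 62) + 30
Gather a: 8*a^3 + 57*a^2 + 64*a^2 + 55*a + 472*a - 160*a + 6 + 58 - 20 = 8*a^3 + 121*a^2 + 367*a + 44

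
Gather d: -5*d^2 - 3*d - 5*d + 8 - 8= -5*d^2 - 8*d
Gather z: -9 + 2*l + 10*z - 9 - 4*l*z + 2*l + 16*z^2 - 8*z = 4*l + 16*z^2 + z*(2 - 4*l) - 18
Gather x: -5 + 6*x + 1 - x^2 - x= -x^2 + 5*x - 4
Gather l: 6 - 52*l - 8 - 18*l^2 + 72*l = -18*l^2 + 20*l - 2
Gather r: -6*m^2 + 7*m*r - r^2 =-6*m^2 + 7*m*r - r^2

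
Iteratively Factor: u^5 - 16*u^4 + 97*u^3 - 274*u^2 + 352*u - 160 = (u - 5)*(u^4 - 11*u^3 + 42*u^2 - 64*u + 32) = (u - 5)*(u - 4)*(u^3 - 7*u^2 + 14*u - 8) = (u - 5)*(u - 4)*(u - 2)*(u^2 - 5*u + 4) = (u - 5)*(u - 4)*(u - 2)*(u - 1)*(u - 4)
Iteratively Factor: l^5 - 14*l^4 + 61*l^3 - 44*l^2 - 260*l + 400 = (l - 2)*(l^4 - 12*l^3 + 37*l^2 + 30*l - 200) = (l - 4)*(l - 2)*(l^3 - 8*l^2 + 5*l + 50) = (l - 5)*(l - 4)*(l - 2)*(l^2 - 3*l - 10) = (l - 5)^2*(l - 4)*(l - 2)*(l + 2)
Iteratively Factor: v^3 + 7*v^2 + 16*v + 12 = (v + 3)*(v^2 + 4*v + 4) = (v + 2)*(v + 3)*(v + 2)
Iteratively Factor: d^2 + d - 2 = (d + 2)*(d - 1)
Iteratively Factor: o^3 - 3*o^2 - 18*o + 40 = (o - 2)*(o^2 - o - 20) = (o - 5)*(o - 2)*(o + 4)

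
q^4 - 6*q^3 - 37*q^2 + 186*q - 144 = (q - 8)*(q - 3)*(q - 1)*(q + 6)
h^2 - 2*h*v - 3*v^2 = (h - 3*v)*(h + v)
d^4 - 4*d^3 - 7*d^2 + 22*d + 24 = (d - 4)*(d - 3)*(d + 1)*(d + 2)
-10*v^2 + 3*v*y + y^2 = (-2*v + y)*(5*v + y)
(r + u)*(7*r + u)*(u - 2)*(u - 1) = 7*r^2*u^2 - 21*r^2*u + 14*r^2 + 8*r*u^3 - 24*r*u^2 + 16*r*u + u^4 - 3*u^3 + 2*u^2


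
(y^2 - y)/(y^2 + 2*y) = (y - 1)/(y + 2)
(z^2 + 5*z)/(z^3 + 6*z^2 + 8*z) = (z + 5)/(z^2 + 6*z + 8)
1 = 1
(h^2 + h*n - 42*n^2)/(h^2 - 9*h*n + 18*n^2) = (h + 7*n)/(h - 3*n)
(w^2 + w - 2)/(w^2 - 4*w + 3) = (w + 2)/(w - 3)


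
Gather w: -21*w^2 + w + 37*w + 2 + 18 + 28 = -21*w^2 + 38*w + 48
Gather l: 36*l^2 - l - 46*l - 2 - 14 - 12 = 36*l^2 - 47*l - 28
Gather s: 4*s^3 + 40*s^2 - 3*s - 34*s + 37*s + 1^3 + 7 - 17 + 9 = 4*s^3 + 40*s^2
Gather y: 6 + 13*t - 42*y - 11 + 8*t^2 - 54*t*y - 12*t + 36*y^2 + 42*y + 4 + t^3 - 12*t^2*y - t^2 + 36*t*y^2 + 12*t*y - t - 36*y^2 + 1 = t^3 + 7*t^2 + 36*t*y^2 + y*(-12*t^2 - 42*t)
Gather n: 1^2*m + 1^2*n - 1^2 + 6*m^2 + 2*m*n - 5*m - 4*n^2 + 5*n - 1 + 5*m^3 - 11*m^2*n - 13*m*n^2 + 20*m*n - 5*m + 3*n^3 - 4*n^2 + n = 5*m^3 + 6*m^2 - 9*m + 3*n^3 + n^2*(-13*m - 8) + n*(-11*m^2 + 22*m + 7) - 2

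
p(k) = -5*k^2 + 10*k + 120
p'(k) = 10 - 10*k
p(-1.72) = 88.01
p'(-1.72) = 27.20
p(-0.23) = 117.44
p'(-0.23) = 12.30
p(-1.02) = 104.60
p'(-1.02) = 20.20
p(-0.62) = 111.88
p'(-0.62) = 16.20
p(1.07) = 124.98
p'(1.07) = -0.70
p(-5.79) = -105.52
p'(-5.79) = 67.90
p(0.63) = 124.32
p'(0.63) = 3.70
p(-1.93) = 82.08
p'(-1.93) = 29.30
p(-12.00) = -720.00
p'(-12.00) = 130.00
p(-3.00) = 45.00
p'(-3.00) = 40.00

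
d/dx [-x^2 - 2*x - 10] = -2*x - 2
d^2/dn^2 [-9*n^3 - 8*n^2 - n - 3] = -54*n - 16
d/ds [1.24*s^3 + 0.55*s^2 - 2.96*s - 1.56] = 3.72*s^2 + 1.1*s - 2.96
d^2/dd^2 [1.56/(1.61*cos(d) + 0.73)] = (4.043676*sin(d)^2 + 1.833468*cos(d) + 4.043676)/(1.61*cos(d) + 0.73)^3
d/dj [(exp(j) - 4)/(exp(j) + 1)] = 5/(4*cosh(j/2)^2)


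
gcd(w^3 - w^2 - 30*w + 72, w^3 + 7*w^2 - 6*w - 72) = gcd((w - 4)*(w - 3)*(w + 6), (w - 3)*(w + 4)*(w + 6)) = w^2 + 3*w - 18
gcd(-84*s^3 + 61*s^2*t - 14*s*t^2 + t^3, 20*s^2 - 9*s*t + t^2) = 4*s - t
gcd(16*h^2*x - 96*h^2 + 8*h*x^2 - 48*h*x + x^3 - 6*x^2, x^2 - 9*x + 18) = x - 6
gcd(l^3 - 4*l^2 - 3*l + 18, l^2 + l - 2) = l + 2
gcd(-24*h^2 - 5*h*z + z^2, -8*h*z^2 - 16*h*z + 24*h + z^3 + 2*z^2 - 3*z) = -8*h + z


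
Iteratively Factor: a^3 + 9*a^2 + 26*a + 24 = (a + 3)*(a^2 + 6*a + 8) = (a + 2)*(a + 3)*(a + 4)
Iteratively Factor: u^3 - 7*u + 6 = (u - 2)*(u^2 + 2*u - 3) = (u - 2)*(u - 1)*(u + 3)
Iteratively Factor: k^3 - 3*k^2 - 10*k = (k)*(k^2 - 3*k - 10) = k*(k + 2)*(k - 5)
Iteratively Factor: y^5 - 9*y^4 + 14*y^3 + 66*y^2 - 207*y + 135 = (y - 5)*(y^4 - 4*y^3 - 6*y^2 + 36*y - 27) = (y - 5)*(y + 3)*(y^3 - 7*y^2 + 15*y - 9) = (y - 5)*(y - 3)*(y + 3)*(y^2 - 4*y + 3) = (y - 5)*(y - 3)*(y - 1)*(y + 3)*(y - 3)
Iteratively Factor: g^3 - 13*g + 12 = (g + 4)*(g^2 - 4*g + 3) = (g - 3)*(g + 4)*(g - 1)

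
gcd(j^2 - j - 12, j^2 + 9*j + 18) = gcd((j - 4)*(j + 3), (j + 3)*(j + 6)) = j + 3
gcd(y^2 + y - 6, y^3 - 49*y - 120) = y + 3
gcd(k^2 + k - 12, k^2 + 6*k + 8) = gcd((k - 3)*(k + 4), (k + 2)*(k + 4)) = k + 4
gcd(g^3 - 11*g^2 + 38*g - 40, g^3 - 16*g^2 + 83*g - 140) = g^2 - 9*g + 20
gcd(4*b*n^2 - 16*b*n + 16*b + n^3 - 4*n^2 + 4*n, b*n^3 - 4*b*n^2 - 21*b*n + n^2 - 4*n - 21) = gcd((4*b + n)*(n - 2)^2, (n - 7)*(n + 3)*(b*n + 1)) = 1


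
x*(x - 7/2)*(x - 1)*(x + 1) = x^4 - 7*x^3/2 - x^2 + 7*x/2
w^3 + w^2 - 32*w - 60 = (w - 6)*(w + 2)*(w + 5)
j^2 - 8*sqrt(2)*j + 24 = (j - 6*sqrt(2))*(j - 2*sqrt(2))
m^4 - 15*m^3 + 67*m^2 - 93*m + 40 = (m - 8)*(m - 5)*(m - 1)^2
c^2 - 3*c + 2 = (c - 2)*(c - 1)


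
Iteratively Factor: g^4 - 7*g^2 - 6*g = (g - 3)*(g^3 + 3*g^2 + 2*g) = (g - 3)*(g + 2)*(g^2 + g) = (g - 3)*(g + 1)*(g + 2)*(g)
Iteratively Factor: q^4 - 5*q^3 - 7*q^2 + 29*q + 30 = (q + 1)*(q^3 - 6*q^2 - q + 30) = (q - 3)*(q + 1)*(q^2 - 3*q - 10) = (q - 5)*(q - 3)*(q + 1)*(q + 2)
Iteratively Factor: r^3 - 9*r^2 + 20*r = (r - 4)*(r^2 - 5*r) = (r - 5)*(r - 4)*(r)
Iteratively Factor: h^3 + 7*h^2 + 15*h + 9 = (h + 3)*(h^2 + 4*h + 3) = (h + 3)^2*(h + 1)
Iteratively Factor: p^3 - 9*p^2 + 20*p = (p)*(p^2 - 9*p + 20) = p*(p - 5)*(p - 4)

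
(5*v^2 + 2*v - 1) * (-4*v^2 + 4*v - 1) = -20*v^4 + 12*v^3 + 7*v^2 - 6*v + 1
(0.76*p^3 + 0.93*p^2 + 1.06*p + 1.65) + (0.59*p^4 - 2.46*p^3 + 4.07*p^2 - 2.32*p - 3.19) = 0.59*p^4 - 1.7*p^3 + 5.0*p^2 - 1.26*p - 1.54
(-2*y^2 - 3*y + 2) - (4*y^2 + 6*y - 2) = -6*y^2 - 9*y + 4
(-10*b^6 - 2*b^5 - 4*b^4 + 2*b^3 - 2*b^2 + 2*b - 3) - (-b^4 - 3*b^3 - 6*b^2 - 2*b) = -10*b^6 - 2*b^5 - 3*b^4 + 5*b^3 + 4*b^2 + 4*b - 3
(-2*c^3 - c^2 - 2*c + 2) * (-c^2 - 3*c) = 2*c^5 + 7*c^4 + 5*c^3 + 4*c^2 - 6*c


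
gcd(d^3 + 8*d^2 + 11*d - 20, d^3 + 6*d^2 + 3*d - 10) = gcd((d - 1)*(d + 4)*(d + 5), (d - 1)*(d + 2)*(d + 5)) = d^2 + 4*d - 5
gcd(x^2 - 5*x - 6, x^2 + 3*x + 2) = x + 1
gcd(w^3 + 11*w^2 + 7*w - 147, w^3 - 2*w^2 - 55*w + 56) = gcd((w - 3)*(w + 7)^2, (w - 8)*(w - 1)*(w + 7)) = w + 7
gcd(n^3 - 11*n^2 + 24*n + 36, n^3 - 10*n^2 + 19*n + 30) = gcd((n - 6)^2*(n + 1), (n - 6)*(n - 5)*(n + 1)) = n^2 - 5*n - 6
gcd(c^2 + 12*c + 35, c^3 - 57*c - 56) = c + 7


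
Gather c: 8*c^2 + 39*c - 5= 8*c^2 + 39*c - 5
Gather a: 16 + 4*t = 4*t + 16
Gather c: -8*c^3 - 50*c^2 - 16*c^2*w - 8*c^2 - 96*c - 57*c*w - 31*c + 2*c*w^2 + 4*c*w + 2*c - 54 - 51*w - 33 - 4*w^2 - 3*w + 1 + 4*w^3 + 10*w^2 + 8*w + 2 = -8*c^3 + c^2*(-16*w - 58) + c*(2*w^2 - 53*w - 125) + 4*w^3 + 6*w^2 - 46*w - 84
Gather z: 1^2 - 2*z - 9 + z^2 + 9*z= z^2 + 7*z - 8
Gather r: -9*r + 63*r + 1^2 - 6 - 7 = 54*r - 12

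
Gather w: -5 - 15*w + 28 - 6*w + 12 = 35 - 21*w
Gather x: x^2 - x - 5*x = x^2 - 6*x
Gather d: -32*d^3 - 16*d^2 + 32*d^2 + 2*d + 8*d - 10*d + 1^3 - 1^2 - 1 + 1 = -32*d^3 + 16*d^2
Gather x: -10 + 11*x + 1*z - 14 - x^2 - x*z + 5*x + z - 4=-x^2 + x*(16 - z) + 2*z - 28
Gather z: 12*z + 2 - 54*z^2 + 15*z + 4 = -54*z^2 + 27*z + 6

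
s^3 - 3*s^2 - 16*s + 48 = (s - 4)*(s - 3)*(s + 4)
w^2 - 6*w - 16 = (w - 8)*(w + 2)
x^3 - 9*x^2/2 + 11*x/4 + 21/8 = (x - 7/2)*(x - 3/2)*(x + 1/2)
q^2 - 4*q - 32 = (q - 8)*(q + 4)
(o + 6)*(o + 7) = o^2 + 13*o + 42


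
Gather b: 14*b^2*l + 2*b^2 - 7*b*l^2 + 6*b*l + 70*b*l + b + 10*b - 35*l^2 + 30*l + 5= b^2*(14*l + 2) + b*(-7*l^2 + 76*l + 11) - 35*l^2 + 30*l + 5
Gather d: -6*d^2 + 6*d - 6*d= -6*d^2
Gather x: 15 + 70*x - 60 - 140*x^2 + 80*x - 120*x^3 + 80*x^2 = -120*x^3 - 60*x^2 + 150*x - 45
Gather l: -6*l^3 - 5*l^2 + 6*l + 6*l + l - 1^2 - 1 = -6*l^3 - 5*l^2 + 13*l - 2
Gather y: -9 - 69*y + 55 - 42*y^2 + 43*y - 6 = -42*y^2 - 26*y + 40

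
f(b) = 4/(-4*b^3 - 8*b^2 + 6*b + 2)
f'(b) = 4*(12*b^2 + 16*b - 6)/(-4*b^3 - 8*b^2 + 6*b + 2)^2 = 2*(6*b^2 + 8*b - 3)/(2*b^3 + 4*b^2 - 3*b - 1)^2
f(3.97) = -0.01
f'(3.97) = 0.01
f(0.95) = -1.36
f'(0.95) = 9.21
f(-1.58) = -0.34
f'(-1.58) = -0.04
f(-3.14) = 0.14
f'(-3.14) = 0.31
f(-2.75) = 0.49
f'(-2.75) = 2.43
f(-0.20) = 7.81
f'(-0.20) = -133.06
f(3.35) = -0.02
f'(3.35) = 0.02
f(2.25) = -0.06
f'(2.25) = 0.07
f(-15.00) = 0.00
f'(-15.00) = 0.00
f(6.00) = 0.00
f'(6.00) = 0.00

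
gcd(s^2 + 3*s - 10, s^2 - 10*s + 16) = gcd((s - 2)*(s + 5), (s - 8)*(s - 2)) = s - 2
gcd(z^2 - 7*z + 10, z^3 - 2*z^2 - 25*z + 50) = z^2 - 7*z + 10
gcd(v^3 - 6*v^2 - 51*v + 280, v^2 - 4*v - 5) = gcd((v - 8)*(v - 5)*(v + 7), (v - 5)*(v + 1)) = v - 5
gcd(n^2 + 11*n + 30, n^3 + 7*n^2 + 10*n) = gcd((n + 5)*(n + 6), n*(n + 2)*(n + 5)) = n + 5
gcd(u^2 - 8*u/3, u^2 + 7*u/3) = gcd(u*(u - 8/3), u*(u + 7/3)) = u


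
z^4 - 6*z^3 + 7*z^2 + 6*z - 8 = (z - 4)*(z - 2)*(z - 1)*(z + 1)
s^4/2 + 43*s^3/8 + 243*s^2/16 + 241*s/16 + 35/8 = (s/2 + 1)*(s + 1/2)*(s + 5/4)*(s + 7)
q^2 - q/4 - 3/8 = (q - 3/4)*(q + 1/2)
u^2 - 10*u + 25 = (u - 5)^2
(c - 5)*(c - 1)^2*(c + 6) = c^4 - c^3 - 31*c^2 + 61*c - 30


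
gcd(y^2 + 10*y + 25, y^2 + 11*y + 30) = y + 5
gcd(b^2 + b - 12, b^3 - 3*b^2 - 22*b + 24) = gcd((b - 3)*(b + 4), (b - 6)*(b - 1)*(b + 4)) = b + 4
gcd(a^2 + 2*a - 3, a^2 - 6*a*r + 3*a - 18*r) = a + 3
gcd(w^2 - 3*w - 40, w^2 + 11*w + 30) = w + 5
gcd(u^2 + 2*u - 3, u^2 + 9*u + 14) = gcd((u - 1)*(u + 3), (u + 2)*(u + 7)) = 1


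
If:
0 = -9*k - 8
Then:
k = -8/9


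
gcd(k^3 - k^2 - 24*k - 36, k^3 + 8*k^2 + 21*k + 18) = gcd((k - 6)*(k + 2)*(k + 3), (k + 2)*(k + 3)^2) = k^2 + 5*k + 6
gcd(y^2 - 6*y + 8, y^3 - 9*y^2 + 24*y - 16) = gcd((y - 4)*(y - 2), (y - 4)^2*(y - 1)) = y - 4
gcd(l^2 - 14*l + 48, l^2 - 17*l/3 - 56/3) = l - 8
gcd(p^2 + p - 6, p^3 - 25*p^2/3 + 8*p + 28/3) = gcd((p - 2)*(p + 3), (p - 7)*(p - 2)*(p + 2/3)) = p - 2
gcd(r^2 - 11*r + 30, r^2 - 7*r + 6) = r - 6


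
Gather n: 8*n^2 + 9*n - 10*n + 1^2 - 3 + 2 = 8*n^2 - n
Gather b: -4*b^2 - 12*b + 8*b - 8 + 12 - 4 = -4*b^2 - 4*b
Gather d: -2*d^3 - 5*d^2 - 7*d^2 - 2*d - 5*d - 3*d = -2*d^3 - 12*d^2 - 10*d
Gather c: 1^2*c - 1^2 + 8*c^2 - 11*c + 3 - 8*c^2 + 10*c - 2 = 0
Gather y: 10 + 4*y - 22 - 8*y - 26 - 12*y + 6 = -16*y - 32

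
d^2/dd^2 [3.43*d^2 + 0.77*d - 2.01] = 6.86000000000000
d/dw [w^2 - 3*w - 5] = 2*w - 3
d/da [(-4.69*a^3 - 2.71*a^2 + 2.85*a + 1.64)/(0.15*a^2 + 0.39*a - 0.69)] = (-0.7035*a^4 - 3.6582*a^3 + 8.2239*a^2 + 3.2478*a - 2.6061)/(0.0225*a^4 + 0.117*a^3 - 0.0549*a^2 - 0.5382*a + 0.4761)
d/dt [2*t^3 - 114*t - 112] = 6*t^2 - 114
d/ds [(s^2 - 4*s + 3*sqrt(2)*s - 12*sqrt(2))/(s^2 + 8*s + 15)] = 3*(-sqrt(2)*s^2 + 4*s^2 + 10*s + 8*sqrt(2)*s - 20 + 47*sqrt(2))/(s^4 + 16*s^3 + 94*s^2 + 240*s + 225)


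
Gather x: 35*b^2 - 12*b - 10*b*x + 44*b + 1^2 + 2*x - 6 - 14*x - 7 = 35*b^2 + 32*b + x*(-10*b - 12) - 12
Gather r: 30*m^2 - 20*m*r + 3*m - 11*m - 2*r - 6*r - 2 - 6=30*m^2 - 8*m + r*(-20*m - 8) - 8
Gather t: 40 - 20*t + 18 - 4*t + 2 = 60 - 24*t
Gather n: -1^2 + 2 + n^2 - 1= n^2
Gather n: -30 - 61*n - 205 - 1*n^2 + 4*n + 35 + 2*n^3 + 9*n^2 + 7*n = 2*n^3 + 8*n^2 - 50*n - 200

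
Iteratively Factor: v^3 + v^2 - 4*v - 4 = (v + 1)*(v^2 - 4) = (v - 2)*(v + 1)*(v + 2)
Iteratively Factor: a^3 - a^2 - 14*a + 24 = (a + 4)*(a^2 - 5*a + 6) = (a - 2)*(a + 4)*(a - 3)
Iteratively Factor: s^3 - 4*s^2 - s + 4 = (s + 1)*(s^2 - 5*s + 4) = (s - 4)*(s + 1)*(s - 1)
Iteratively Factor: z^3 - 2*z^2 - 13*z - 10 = (z + 2)*(z^2 - 4*z - 5) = (z - 5)*(z + 2)*(z + 1)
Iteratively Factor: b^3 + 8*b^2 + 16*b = (b + 4)*(b^2 + 4*b) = b*(b + 4)*(b + 4)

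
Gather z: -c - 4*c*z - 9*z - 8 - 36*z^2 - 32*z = -c - 36*z^2 + z*(-4*c - 41) - 8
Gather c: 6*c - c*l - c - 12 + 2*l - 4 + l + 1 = c*(5 - l) + 3*l - 15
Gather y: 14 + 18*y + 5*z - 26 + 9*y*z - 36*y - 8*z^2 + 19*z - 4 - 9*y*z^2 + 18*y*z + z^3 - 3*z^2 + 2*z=y*(-9*z^2 + 27*z - 18) + z^3 - 11*z^2 + 26*z - 16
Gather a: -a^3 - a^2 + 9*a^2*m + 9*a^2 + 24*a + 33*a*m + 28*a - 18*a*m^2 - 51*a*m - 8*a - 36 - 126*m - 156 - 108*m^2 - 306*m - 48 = -a^3 + a^2*(9*m + 8) + a*(-18*m^2 - 18*m + 44) - 108*m^2 - 432*m - 240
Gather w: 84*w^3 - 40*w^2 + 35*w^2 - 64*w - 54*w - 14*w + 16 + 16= 84*w^3 - 5*w^2 - 132*w + 32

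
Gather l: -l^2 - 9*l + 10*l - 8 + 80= -l^2 + l + 72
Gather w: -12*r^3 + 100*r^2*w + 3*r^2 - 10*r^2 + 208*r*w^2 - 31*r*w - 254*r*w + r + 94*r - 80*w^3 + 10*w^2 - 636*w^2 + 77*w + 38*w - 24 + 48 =-12*r^3 - 7*r^2 + 95*r - 80*w^3 + w^2*(208*r - 626) + w*(100*r^2 - 285*r + 115) + 24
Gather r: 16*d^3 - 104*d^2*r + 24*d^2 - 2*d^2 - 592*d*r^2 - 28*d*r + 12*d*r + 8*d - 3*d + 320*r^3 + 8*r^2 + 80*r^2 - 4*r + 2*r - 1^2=16*d^3 + 22*d^2 + 5*d + 320*r^3 + r^2*(88 - 592*d) + r*(-104*d^2 - 16*d - 2) - 1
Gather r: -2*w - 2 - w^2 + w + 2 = -w^2 - w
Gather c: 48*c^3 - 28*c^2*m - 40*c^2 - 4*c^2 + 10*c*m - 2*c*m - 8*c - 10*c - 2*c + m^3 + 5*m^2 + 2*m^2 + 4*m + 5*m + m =48*c^3 + c^2*(-28*m - 44) + c*(8*m - 20) + m^3 + 7*m^2 + 10*m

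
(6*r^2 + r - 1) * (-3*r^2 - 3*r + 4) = -18*r^4 - 21*r^3 + 24*r^2 + 7*r - 4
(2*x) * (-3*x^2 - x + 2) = -6*x^3 - 2*x^2 + 4*x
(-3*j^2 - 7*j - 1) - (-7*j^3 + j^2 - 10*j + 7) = 7*j^3 - 4*j^2 + 3*j - 8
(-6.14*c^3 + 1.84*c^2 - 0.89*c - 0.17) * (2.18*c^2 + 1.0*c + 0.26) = -13.3852*c^5 - 2.1288*c^4 - 1.6966*c^3 - 0.7822*c^2 - 0.4014*c - 0.0442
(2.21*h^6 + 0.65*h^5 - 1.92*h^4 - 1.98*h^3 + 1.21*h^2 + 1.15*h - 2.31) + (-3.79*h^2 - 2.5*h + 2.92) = 2.21*h^6 + 0.65*h^5 - 1.92*h^4 - 1.98*h^3 - 2.58*h^2 - 1.35*h + 0.61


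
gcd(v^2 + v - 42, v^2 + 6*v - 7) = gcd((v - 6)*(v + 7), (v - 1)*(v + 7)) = v + 7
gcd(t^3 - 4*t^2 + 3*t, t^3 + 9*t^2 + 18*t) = t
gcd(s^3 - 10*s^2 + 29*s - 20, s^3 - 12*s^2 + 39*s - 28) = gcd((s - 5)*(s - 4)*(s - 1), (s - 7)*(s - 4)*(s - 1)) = s^2 - 5*s + 4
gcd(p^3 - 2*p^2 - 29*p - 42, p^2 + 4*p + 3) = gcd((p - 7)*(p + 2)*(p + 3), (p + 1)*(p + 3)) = p + 3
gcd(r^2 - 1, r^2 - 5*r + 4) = r - 1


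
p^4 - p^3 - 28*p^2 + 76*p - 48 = (p - 4)*(p - 2)*(p - 1)*(p + 6)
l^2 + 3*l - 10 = (l - 2)*(l + 5)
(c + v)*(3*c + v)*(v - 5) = 3*c^2*v - 15*c^2 + 4*c*v^2 - 20*c*v + v^3 - 5*v^2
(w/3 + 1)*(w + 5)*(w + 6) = w^3/3 + 14*w^2/3 + 21*w + 30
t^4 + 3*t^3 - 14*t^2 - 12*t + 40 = (t - 2)^2*(t + 2)*(t + 5)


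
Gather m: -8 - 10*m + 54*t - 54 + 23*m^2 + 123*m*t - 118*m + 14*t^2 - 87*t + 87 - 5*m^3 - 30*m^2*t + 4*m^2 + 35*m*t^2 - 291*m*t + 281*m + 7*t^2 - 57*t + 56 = -5*m^3 + m^2*(27 - 30*t) + m*(35*t^2 - 168*t + 153) + 21*t^2 - 90*t + 81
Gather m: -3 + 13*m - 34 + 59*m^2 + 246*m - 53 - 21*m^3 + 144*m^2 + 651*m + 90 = -21*m^3 + 203*m^2 + 910*m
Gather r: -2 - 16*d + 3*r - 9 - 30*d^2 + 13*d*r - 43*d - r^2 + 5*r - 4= -30*d^2 - 59*d - r^2 + r*(13*d + 8) - 15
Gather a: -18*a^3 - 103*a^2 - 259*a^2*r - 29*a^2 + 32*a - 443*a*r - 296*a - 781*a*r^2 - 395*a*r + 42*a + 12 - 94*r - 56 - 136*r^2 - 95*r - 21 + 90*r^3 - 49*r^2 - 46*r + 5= -18*a^3 + a^2*(-259*r - 132) + a*(-781*r^2 - 838*r - 222) + 90*r^3 - 185*r^2 - 235*r - 60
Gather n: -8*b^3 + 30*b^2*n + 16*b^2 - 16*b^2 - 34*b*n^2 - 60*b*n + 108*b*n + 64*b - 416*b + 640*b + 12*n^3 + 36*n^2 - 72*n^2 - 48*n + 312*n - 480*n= -8*b^3 + 288*b + 12*n^3 + n^2*(-34*b - 36) + n*(30*b^2 + 48*b - 216)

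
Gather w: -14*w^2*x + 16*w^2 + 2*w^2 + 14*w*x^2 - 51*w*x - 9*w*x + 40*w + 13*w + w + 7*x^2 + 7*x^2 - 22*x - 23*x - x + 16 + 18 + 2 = w^2*(18 - 14*x) + w*(14*x^2 - 60*x + 54) + 14*x^2 - 46*x + 36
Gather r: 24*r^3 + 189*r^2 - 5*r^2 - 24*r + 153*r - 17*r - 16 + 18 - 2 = 24*r^3 + 184*r^2 + 112*r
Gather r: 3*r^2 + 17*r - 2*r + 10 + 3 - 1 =3*r^2 + 15*r + 12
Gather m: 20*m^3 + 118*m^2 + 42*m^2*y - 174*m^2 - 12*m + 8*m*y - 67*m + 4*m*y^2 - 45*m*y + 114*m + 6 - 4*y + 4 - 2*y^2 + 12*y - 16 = 20*m^3 + m^2*(42*y - 56) + m*(4*y^2 - 37*y + 35) - 2*y^2 + 8*y - 6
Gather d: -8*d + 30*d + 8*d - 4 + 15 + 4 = 30*d + 15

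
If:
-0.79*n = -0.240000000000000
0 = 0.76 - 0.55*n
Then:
No Solution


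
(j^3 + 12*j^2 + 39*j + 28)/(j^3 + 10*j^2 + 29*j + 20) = (j + 7)/(j + 5)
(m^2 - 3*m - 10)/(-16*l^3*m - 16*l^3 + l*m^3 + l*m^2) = (-m^2 + 3*m + 10)/(l*(16*l^2*m + 16*l^2 - m^3 - m^2))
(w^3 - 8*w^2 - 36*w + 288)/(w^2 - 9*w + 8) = (w^2 - 36)/(w - 1)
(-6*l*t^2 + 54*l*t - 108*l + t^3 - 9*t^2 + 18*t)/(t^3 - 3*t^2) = -6*l/t + 36*l/t^2 + 1 - 6/t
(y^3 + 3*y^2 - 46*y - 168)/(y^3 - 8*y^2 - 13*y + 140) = (y + 6)/(y - 5)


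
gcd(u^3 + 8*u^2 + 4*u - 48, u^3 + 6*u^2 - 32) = u^2 + 2*u - 8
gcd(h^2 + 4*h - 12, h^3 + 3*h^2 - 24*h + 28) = h - 2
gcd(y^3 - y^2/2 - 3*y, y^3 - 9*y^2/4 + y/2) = y^2 - 2*y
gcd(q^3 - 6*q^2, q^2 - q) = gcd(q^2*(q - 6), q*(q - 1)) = q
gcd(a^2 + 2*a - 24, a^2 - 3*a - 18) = 1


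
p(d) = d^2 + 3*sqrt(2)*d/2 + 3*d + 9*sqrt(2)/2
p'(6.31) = 17.74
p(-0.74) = 3.12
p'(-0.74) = 3.64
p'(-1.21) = 2.70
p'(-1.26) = 2.60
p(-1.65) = 0.64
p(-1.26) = 1.50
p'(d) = 2*d + 3*sqrt(2)/2 + 3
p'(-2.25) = 0.62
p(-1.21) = 1.63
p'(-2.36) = 0.40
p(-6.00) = 11.64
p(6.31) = 78.50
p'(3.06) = 11.24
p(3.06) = 31.40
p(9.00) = 133.46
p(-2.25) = -0.10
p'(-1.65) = 1.82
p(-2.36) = -0.15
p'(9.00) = 23.12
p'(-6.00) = -6.88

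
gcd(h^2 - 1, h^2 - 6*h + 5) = h - 1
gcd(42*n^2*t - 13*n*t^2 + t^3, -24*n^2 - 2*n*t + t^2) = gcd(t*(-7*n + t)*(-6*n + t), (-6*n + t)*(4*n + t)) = -6*n + t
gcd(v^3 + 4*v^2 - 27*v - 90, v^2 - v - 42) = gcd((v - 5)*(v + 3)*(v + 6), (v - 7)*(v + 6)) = v + 6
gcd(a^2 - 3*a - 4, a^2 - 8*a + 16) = a - 4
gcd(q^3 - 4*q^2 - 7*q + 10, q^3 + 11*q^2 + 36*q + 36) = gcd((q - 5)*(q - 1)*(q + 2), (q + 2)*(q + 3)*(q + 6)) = q + 2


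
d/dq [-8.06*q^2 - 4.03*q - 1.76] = -16.12*q - 4.03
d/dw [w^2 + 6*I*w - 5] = 2*w + 6*I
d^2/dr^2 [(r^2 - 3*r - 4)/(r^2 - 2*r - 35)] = 2*(-r^3 + 93*r^2 - 291*r + 1279)/(r^6 - 6*r^5 - 93*r^4 + 412*r^3 + 3255*r^2 - 7350*r - 42875)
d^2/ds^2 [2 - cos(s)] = cos(s)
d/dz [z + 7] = 1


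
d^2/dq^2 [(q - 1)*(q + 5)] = 2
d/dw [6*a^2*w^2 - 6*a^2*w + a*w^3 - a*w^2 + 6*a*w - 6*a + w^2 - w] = 12*a^2*w - 6*a^2 + 3*a*w^2 - 2*a*w + 6*a + 2*w - 1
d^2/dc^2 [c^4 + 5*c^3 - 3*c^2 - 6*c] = 12*c^2 + 30*c - 6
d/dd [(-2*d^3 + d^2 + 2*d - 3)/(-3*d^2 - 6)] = 2*(d^4 + 7*d^2 - 5*d - 2)/(3*(d^4 + 4*d^2 + 4))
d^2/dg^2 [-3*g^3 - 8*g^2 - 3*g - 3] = -18*g - 16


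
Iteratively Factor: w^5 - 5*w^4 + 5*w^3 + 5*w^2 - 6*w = (w - 3)*(w^4 - 2*w^3 - w^2 + 2*w) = (w - 3)*(w - 1)*(w^3 - w^2 - 2*w) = (w - 3)*(w - 2)*(w - 1)*(w^2 + w) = (w - 3)*(w - 2)*(w - 1)*(w + 1)*(w)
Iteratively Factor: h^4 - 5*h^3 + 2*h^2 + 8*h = (h + 1)*(h^3 - 6*h^2 + 8*h) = h*(h + 1)*(h^2 - 6*h + 8) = h*(h - 4)*(h + 1)*(h - 2)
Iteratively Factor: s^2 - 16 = (s - 4)*(s + 4)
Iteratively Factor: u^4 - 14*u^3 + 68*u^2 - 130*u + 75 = (u - 5)*(u^3 - 9*u^2 + 23*u - 15) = (u - 5)^2*(u^2 - 4*u + 3) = (u - 5)^2*(u - 1)*(u - 3)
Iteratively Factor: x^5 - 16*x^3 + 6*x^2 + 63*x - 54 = (x + 3)*(x^4 - 3*x^3 - 7*x^2 + 27*x - 18) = (x - 3)*(x + 3)*(x^3 - 7*x + 6) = (x - 3)*(x - 2)*(x + 3)*(x^2 + 2*x - 3) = (x - 3)*(x - 2)*(x - 1)*(x + 3)*(x + 3)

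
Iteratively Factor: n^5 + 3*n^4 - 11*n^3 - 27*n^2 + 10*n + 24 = (n - 3)*(n^4 + 6*n^3 + 7*n^2 - 6*n - 8) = (n - 3)*(n + 2)*(n^3 + 4*n^2 - n - 4) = (n - 3)*(n + 2)*(n + 4)*(n^2 - 1) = (n - 3)*(n - 1)*(n + 2)*(n + 4)*(n + 1)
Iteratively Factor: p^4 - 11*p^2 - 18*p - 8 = (p + 1)*(p^3 - p^2 - 10*p - 8) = (p + 1)^2*(p^2 - 2*p - 8) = (p - 4)*(p + 1)^2*(p + 2)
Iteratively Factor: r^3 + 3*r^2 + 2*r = (r)*(r^2 + 3*r + 2) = r*(r + 2)*(r + 1)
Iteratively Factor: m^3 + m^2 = (m + 1)*(m^2) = m*(m + 1)*(m)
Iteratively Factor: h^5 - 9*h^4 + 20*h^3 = (h - 5)*(h^4 - 4*h^3) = h*(h - 5)*(h^3 - 4*h^2) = h^2*(h - 5)*(h^2 - 4*h) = h^3*(h - 5)*(h - 4)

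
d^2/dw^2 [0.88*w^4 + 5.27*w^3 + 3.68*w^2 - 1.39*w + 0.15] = 10.56*w^2 + 31.62*w + 7.36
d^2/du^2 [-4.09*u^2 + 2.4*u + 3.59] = -8.18000000000000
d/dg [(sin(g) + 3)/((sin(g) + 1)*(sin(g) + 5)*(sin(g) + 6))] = -(2*sin(g)^3 + 21*sin(g)^2 + 72*sin(g) + 93)*cos(g)/((sin(g) + 1)^2*(sin(g) + 5)^2*(sin(g) + 6)^2)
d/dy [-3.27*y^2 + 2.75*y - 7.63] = 2.75 - 6.54*y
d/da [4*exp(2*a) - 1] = 8*exp(2*a)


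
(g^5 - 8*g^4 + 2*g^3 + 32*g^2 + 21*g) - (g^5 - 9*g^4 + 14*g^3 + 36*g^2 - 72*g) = g^4 - 12*g^3 - 4*g^2 + 93*g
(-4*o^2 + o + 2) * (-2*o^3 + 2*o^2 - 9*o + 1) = 8*o^5 - 10*o^4 + 34*o^3 - 9*o^2 - 17*o + 2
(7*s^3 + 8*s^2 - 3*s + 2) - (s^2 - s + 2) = 7*s^3 + 7*s^2 - 2*s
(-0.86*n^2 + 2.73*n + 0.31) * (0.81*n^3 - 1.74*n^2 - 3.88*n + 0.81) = -0.6966*n^5 + 3.7077*n^4 - 1.1623*n^3 - 11.8284*n^2 + 1.0085*n + 0.2511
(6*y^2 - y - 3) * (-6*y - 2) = -36*y^3 - 6*y^2 + 20*y + 6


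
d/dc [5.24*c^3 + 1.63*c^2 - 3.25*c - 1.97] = 15.72*c^2 + 3.26*c - 3.25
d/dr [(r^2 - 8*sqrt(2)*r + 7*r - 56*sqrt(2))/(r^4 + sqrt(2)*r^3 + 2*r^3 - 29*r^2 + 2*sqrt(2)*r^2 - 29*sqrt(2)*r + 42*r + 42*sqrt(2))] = (-2*r^3 + 5*r^2 + 23*sqrt(2)*r^2 - 80*sqrt(2)*r + 32*r - 80 + 54*sqrt(2))/(r^6 - 10*r^5 + 2*sqrt(2)*r^5 - 20*sqrt(2)*r^4 + 39*r^4 - 80*r^3 + 74*sqrt(2)*r^3 - 120*sqrt(2)*r^2 + 110*r^2 - 120*r + 72*sqrt(2)*r + 72)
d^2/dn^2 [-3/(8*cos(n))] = 3*(cos(n)^2 - 2)/(8*cos(n)^3)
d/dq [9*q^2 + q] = 18*q + 1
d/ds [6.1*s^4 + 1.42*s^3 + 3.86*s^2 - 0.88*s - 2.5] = 24.4*s^3 + 4.26*s^2 + 7.72*s - 0.88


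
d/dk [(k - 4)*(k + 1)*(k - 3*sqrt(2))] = 3*k^2 - 6*sqrt(2)*k - 6*k - 4 + 9*sqrt(2)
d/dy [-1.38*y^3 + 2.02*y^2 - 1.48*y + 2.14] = -4.14*y^2 + 4.04*y - 1.48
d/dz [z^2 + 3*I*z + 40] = 2*z + 3*I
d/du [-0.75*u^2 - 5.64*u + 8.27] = -1.5*u - 5.64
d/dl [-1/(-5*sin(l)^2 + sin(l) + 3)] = (1 - 10*sin(l))*cos(l)/(-5*sin(l)^2 + sin(l) + 3)^2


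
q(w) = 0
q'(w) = 0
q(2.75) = 0.00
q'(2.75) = 0.00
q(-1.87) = 0.00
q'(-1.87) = 0.00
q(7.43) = 0.00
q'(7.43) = 0.00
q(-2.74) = 0.00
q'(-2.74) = 0.00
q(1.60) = 0.00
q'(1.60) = 0.00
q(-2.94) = 0.00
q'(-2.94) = 0.00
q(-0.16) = 0.00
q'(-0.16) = 0.00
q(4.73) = 0.00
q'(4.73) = 0.00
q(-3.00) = 0.00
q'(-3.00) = 0.00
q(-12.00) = 0.00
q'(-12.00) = 0.00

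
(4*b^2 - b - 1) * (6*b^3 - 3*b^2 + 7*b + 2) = 24*b^5 - 18*b^4 + 25*b^3 + 4*b^2 - 9*b - 2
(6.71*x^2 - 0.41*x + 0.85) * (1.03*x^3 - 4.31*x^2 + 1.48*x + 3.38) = 6.9113*x^5 - 29.3424*x^4 + 12.5734*x^3 + 18.4095*x^2 - 0.1278*x + 2.873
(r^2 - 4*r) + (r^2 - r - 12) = 2*r^2 - 5*r - 12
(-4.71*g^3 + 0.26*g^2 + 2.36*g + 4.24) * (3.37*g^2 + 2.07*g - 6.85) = -15.8727*g^5 - 8.8735*g^4 + 40.7549*g^3 + 17.393*g^2 - 7.3892*g - 29.044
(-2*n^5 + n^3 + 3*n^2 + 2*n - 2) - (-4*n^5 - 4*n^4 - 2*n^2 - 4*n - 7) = 2*n^5 + 4*n^4 + n^3 + 5*n^2 + 6*n + 5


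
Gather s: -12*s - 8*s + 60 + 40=100 - 20*s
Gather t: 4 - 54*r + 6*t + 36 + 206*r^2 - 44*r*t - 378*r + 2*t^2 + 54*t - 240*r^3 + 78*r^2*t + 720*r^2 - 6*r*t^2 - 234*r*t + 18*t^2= -240*r^3 + 926*r^2 - 432*r + t^2*(20 - 6*r) + t*(78*r^2 - 278*r + 60) + 40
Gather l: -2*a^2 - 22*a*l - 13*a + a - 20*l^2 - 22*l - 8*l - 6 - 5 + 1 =-2*a^2 - 12*a - 20*l^2 + l*(-22*a - 30) - 10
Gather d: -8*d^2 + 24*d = -8*d^2 + 24*d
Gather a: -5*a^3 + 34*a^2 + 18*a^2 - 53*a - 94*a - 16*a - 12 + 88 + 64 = -5*a^3 + 52*a^2 - 163*a + 140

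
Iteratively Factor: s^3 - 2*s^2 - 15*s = (s + 3)*(s^2 - 5*s) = s*(s + 3)*(s - 5)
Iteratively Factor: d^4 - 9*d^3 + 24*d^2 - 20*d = (d - 5)*(d^3 - 4*d^2 + 4*d) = (d - 5)*(d - 2)*(d^2 - 2*d) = (d - 5)*(d - 2)^2*(d)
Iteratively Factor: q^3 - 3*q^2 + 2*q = (q)*(q^2 - 3*q + 2) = q*(q - 2)*(q - 1)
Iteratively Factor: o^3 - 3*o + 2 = (o + 2)*(o^2 - 2*o + 1) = (o - 1)*(o + 2)*(o - 1)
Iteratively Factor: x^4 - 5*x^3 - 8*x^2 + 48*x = (x)*(x^3 - 5*x^2 - 8*x + 48) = x*(x - 4)*(x^2 - x - 12) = x*(x - 4)^2*(x + 3)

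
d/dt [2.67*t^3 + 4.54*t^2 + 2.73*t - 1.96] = 8.01*t^2 + 9.08*t + 2.73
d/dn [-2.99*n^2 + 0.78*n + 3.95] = 0.78 - 5.98*n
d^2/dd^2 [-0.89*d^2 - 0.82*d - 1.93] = -1.78000000000000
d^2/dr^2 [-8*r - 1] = 0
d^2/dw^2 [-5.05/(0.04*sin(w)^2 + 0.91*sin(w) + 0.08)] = (0.03232*sin(w)^4 + 0.55146*sin(w)^3 + 4.068785*sin(w)^2 - 1.47056*sin(w) - 8.33149)/(0.04*sin(w)^2 + 0.91*sin(w) + 0.08)^3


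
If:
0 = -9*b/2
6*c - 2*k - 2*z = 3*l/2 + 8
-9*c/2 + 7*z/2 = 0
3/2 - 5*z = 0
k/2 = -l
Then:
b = 0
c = 7/30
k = -144/25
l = 72/25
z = 3/10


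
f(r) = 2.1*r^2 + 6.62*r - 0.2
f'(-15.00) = -56.38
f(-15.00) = 373.00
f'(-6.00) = -18.58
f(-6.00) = 35.68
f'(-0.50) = 4.52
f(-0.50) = -2.98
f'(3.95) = 23.21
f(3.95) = 58.71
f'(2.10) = 15.44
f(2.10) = 22.96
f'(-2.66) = -4.55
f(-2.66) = -2.95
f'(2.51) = 17.16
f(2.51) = 29.65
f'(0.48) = 8.64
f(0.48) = 3.46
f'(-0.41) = 4.90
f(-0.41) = -2.56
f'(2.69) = 17.92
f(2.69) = 32.80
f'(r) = 4.2*r + 6.62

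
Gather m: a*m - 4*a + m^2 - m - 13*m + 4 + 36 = -4*a + m^2 + m*(a - 14) + 40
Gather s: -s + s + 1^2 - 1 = 0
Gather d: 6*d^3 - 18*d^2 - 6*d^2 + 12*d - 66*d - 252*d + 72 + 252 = 6*d^3 - 24*d^2 - 306*d + 324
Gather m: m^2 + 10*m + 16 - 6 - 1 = m^2 + 10*m + 9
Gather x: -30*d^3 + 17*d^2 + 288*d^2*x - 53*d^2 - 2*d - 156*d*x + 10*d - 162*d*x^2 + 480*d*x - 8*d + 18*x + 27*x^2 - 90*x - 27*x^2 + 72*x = -30*d^3 - 36*d^2 - 162*d*x^2 + x*(288*d^2 + 324*d)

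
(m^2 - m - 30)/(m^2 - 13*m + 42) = (m + 5)/(m - 7)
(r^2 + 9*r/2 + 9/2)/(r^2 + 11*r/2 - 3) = (2*r^2 + 9*r + 9)/(2*r^2 + 11*r - 6)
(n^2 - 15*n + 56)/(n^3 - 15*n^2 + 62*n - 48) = (n - 7)/(n^2 - 7*n + 6)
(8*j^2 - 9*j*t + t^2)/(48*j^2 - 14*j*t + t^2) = (-j + t)/(-6*j + t)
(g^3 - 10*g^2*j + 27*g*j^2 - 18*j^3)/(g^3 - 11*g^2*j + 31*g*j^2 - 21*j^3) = (g - 6*j)/(g - 7*j)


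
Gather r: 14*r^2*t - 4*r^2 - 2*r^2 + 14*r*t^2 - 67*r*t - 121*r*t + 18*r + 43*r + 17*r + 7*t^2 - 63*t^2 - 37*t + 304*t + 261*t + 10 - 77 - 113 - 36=r^2*(14*t - 6) + r*(14*t^2 - 188*t + 78) - 56*t^2 + 528*t - 216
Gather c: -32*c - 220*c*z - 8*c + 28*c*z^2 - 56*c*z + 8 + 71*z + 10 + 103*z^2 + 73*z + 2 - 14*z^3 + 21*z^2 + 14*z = c*(28*z^2 - 276*z - 40) - 14*z^3 + 124*z^2 + 158*z + 20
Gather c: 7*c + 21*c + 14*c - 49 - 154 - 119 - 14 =42*c - 336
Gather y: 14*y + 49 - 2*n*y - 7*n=-7*n + y*(14 - 2*n) + 49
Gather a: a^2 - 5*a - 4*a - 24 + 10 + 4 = a^2 - 9*a - 10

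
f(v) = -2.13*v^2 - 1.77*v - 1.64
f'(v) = -4.26*v - 1.77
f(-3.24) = -18.27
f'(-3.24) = 12.03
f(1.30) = -7.54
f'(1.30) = -7.31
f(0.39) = -2.65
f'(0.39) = -3.43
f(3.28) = -30.36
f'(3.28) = -15.74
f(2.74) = -22.48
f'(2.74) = -13.44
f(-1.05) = -2.13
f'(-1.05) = 2.70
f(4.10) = -44.70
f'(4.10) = -19.24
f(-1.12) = -2.33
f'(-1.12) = 3.00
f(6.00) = -88.94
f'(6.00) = -27.33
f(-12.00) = -287.12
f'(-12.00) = 49.35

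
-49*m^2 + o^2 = (-7*m + o)*(7*m + o)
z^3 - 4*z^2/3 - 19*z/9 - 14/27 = (z - 7/3)*(z + 1/3)*(z + 2/3)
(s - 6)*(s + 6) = s^2 - 36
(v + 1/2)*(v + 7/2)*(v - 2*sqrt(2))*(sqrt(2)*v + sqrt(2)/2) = sqrt(2)*v^4 - 4*v^3 + 9*sqrt(2)*v^3/2 - 18*v^2 + 15*sqrt(2)*v^2/4 - 15*v + 7*sqrt(2)*v/8 - 7/2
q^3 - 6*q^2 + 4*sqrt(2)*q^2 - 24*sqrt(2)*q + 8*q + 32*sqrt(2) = (q - 4)*(q - 2)*(q + 4*sqrt(2))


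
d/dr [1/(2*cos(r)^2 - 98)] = sin(r)*cos(r)/(cos(r)^2 - 49)^2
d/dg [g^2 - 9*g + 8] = 2*g - 9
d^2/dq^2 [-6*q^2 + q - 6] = -12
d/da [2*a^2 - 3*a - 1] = 4*a - 3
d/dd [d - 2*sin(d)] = 1 - 2*cos(d)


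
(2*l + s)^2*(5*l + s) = 20*l^3 + 24*l^2*s + 9*l*s^2 + s^3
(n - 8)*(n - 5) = n^2 - 13*n + 40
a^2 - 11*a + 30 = (a - 6)*(a - 5)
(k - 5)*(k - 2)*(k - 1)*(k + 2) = k^4 - 6*k^3 + k^2 + 24*k - 20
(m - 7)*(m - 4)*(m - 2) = m^3 - 13*m^2 + 50*m - 56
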